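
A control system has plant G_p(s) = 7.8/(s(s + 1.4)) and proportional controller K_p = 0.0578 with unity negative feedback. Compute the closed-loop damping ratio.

ζ = 1.04

With unity feedback the closed-loop characteristic equation is s² + 1.4s + 0.0578·7.8 = s² + 1.4s + 0.4508 = 0.
Matching s² + 2ζω_n s + ω_n²: ω_n = √0.4508 = 0.6714 rad/s and 2ζω_n = 1.4, so ζ = 1.4/(2·0.6714) = 1.04.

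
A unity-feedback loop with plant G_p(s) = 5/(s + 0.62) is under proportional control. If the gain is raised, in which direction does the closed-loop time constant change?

Closed-loop pole is at s = −(0.62+K_p·5); larger K_p moves it further left, so τ = 1/(0.62+K_p·5) decreases.

decrease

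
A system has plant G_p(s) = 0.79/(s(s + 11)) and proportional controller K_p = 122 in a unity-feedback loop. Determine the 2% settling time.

T_s ≈ 0.727 s

From 1 + K_pG_p(s) = 0: s² + 11s + 96.38 = 0 ⇒ ω_n = 9.817, ζ = 0.5602.
2% settling time T_s ≈ 4/(ζω_n) = 4/5.5 = 0.727 s.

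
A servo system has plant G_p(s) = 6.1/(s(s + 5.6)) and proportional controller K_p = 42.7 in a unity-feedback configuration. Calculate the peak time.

From 1 + K_pG_p(s) = 0: s² + 5.6s + 260.5 = 0 ⇒ ω_n = 16.14, ζ = 0.1735.
Damped frequency ω_d = ω_n√(1−ζ²) = 15.89 rad/s, so peak time T_p = π/ω_d = 0.198 s.

T_p = 0.198 s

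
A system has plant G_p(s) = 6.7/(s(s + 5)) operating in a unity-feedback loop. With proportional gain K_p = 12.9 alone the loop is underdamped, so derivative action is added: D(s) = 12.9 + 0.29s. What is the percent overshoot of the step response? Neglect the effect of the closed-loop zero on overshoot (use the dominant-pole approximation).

28.2%

Forward path: (12.9 + 0.29s)·6.7/(s(s+5)). The closed-loop characteristic equation is s² + (5 + 6.7·0.29)s + 6.7·12.9 = 0.
That is s² + 6.943s + 86.43 = 0, so ω_n = 9.297 rad/s and ζ = 6.943/(2·9.297) = 0.3734.
%OS = 100·exp(−πζ/√(1−ζ²)) = 28.2%.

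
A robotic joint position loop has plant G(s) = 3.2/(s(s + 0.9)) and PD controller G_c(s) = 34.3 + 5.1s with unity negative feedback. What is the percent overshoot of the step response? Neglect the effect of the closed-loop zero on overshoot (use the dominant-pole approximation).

Forward path: (34.3 + 5.1s)·3.2/(s(s+0.9)). The closed-loop characteristic equation is s² + (0.9 + 3.2·5.1)s + 3.2·34.3 = 0.
That is s² + 17.22s + 109.8 = 0, so ω_n = 10.48 rad/s and ζ = 17.22/(2·10.48) = 0.8218.
%OS = 100·exp(−πζ/√(1−ζ²)) = 1.08%.

1.08%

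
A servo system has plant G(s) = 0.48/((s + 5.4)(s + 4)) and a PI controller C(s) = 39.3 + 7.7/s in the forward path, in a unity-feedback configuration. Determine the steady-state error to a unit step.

0

The open loop C(s)G(s) has a pole at the origin (type 1), so the static position error constant is infinite and e_ss = 1/(1+∞) = 0.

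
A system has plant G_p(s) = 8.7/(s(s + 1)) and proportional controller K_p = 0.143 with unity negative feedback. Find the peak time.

Closed-loop characteristic equation: s² + 1s + 1.244 = 0, so ω_n = 1.115 rad/s and ζ = 1/(2·1.115) = 0.4483.
Damped frequency ω_d = ω_n√(1−ζ²) = 0.997 rad/s, so peak time T_p = π/ω_d = 3.15 s.

T_p = 3.15 s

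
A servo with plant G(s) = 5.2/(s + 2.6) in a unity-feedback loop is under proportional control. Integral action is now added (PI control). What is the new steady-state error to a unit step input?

0

The integrator makes K_pos = lim_{s→0} C(s)G(s) infinite, so e_ss = 1/(1+K_pos) = 0.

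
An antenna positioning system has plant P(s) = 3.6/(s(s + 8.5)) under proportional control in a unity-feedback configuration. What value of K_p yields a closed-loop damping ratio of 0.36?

K_p = 38.7

Closed-loop characteristic equation: s² + 8.5s + K_p·3.6 = 0.
So ω_n = √(3.6K_p) and 2ζω_n = 8.5, giving ζ = 8.5/(2√(3.6K_p)).
Setting ζ = 0.36: √(3.6K_p) = 8.5/(2·0.36) = 11.81, so K_p = 139.4/3.6 = 38.7.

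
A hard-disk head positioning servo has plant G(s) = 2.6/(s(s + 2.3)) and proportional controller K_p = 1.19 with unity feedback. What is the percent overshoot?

The closed-loop denominator s² + 2.3s + 3.094 gives ω_n = √3.094 = 1.759 and ζ = 2.3/(2ω_n) = 0.6538.
%OS = 100·exp(−πζ/√(1−ζ²)) = 100·exp(−π·0.6538/√0.5726) = 6.62%.

6.62%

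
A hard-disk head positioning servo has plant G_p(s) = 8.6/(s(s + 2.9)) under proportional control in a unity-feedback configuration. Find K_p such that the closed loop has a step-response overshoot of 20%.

K_p = 1.18

From %OS = 100·exp(−πζ/√(1−ζ²)) = 20%, ζ = −ln(0.2)/√(π²+ln²(0.2)) = 0.4559.
Characteristic equation s² + 2.9s + 8.6K_p = 0 gives ζ = 2.9/(2√(8.6K_p)).
Setting ζ = 0.4559: √(8.6K_p) = 2.9/(2·0.4559) = 3.18, so K_p = 10.11/8.6 = 1.18.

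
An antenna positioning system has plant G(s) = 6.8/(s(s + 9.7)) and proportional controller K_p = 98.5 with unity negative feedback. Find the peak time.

The closed-loop denominator s² + 9.7s + 669.8 gives ω_n = √669.8 = 25.88 and ζ = 9.7/(2ω_n) = 0.1874.
Damped frequency ω_d = ω_n√(1−ζ²) = 25.42 rad/s, so peak time T_p = π/ω_d = 0.124 s.

T_p = 0.124 s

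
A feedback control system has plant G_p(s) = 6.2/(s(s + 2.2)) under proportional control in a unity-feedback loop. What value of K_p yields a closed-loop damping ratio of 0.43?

K_p = 1.06

Closed-loop characteristic equation: s² + 2.2s + K_p·6.2 = 0.
So ω_n = √(6.2K_p) and 2ζω_n = 2.2, giving ζ = 2.2/(2√(6.2K_p)).
Setting ζ = 0.43: √(6.2K_p) = 2.2/(2·0.43) = 2.558, so K_p = 6.544/6.2 = 1.06.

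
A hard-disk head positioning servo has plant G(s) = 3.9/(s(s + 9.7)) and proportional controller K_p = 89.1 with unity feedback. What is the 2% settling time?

From 1 + K_pG(s) = 0: s² + 9.7s + 347.5 = 0 ⇒ ω_n = 18.64, ζ = 0.2602.
2% settling time T_s ≈ 4/(ζω_n) = 4/4.85 = 0.825 s.

T_s ≈ 0.825 s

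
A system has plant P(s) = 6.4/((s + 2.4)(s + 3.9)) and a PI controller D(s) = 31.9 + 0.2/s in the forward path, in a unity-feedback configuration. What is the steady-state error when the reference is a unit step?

0

The open loop D(s)P(s) has a pole at the origin (type 1), so the static position error constant is infinite and e_ss = 1/(1+∞) = 0.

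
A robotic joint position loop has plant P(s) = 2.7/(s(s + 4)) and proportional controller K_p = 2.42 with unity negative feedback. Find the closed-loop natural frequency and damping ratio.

The closed-loop denominator is s(s+4) + 2.42·2.7 = s² + 4s + 6.534.
So ω_n² = 6.534 ⇒ ω_n = 2.556 rad/s, and ζ = 4/(2ω_n) = 0.782.

ω_n = 2.56 rad/s, ζ = 0.782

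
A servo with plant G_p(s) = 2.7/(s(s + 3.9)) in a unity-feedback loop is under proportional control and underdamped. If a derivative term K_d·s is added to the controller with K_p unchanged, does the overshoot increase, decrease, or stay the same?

decrease

The derivative term adds K·K_d to the s-coefficient of the characteristic equation, raising 2ζω_n while ω_n is unchanged; ζ increases, so overshoot decreases.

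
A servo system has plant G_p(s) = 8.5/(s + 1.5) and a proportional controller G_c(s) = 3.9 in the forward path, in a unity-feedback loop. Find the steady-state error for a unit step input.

The loop is type 0. Static position error constant K_pos = G_c(0)·G_p(0) = 3.9·5.667 = 22.1.
Steady-state error to a unit step: e_ss = 1/(1+K_pos) = 1/23.1 = 0.0433.

0.0433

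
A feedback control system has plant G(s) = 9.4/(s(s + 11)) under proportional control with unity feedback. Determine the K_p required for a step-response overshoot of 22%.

K_p = 17.1

From %OS = 100·exp(−πζ/√(1−ζ²)) = 22%, ζ = −ln(0.22)/√(π²+ln²(0.22)) = 0.4342.
Characteristic equation s² + 11s + 9.4K_p = 0 gives ζ = 11/(2√(9.4K_p)).
Setting ζ = 0.4342: √(9.4K_p) = 11/(2·0.4342) = 12.67, so K_p = 160.5/9.4 = 17.1.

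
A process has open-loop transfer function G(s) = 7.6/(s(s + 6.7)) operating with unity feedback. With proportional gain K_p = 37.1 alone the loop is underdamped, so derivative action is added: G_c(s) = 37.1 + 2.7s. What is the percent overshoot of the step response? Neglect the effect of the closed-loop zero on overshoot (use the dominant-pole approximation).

1.29%

Forward path: (37.1 + 2.7s)·7.6/(s(s+6.7)). The closed-loop characteristic equation is s² + (6.7 + 7.6·2.7)s + 7.6·37.1 = 0.
That is s² + 27.22s + 282 = 0, so ω_n = 16.79 rad/s and ζ = 27.22/(2·16.79) = 0.8105.
%OS = 100·exp(−πζ/√(1−ζ²)) = 1.29%.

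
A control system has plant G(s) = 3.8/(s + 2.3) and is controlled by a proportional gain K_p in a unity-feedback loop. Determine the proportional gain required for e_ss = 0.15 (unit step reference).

K_p = 3.43

The loop is type 0, so e_ss(step) = 1/(1 + K_pos) with K_pos = K_p·G(0).
G(0) = 1.652. Require 1/(1 + K_p·1.652) = 0.15, so 1 + 1.652·K_p = 6.667.
K_p = (6.667 − 1)/1.652 = 3.43.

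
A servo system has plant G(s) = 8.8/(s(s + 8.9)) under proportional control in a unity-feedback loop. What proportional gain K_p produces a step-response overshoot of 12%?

From %OS = 100·exp(−πζ/√(1−ζ²)) = 12%, ζ = −ln(0.12)/√(π²+ln²(0.12)) = 0.5594.
Characteristic equation s² + 8.9s + 8.8K_p = 0 gives ζ = 8.9/(2√(8.8K_p)).
Setting ζ = 0.5594: √(8.8K_p) = 8.9/(2·0.5594) = 7.955, so K_p = 63.28/8.8 = 7.19.

K_p = 7.19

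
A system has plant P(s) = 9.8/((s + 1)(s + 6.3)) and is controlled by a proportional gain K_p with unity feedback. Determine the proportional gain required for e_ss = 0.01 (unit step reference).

K_p = 63.6

The loop is type 0, so e_ss(step) = 1/(1 + K_pos) with K_pos = K_p·P(0).
P(0) = 1.556. Require 1/(1 + K_p·1.556) = 0.01, so 1 + 1.556·K_p = 100.
K_p = (100 − 1)/1.556 = 63.6.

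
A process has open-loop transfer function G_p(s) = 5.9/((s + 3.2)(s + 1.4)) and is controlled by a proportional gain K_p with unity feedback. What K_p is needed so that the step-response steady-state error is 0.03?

K_p = 24.6

Steady-state error for a unit step on this type-0 loop is 1/(1 + K_p·G_p(0)).
G_p(0) = 1.317. Require 1/(1 + K_p·1.317) = 0.03, so 1 + 1.317·K_p = 33.33.
K_p = (33.33 − 1)/1.317 = 24.6.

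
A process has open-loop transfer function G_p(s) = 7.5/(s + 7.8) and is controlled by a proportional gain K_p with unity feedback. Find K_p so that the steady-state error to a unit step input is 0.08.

K_p = 12

For a type-0 loop with proportional control, e_ss = 1/(1 + K_p·G_p(0)).
G_p(0) = 0.9615. Require 1/(1 + K_p·0.9615) = 0.08, so 1 + 0.9615·K_p = 12.5.
K_p = (12.5 − 1)/0.9615 = 12.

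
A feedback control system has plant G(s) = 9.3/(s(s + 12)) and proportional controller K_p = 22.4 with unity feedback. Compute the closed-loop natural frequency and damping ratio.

ω_n = 14.4 rad/s, ζ = 0.416

1 + K_p·G(s) = 0 gives s² + 12s + 208.3 = 0.
Matching s² + 2ζω_n s + ω_n²: ω_n = √208.3 = 14.43 rad/s and 2ζω_n = 12, so ζ = 12/(2·14.43) = 0.416.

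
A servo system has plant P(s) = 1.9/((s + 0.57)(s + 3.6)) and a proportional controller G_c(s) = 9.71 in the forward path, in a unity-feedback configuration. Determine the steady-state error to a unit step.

The loop is type 0. Static position error constant K_pos = G_c(0)·P(0) = 9.71·0.9259 = 8.991.
Steady-state error to a unit step: e_ss = 1/(1+K_pos) = 1/9.991 = 0.1.

0.1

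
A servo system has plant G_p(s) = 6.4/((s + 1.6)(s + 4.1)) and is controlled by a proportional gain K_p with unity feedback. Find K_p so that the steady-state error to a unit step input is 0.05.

The loop is type 0, so e_ss(step) = 1/(1 + K_pos) with K_pos = K_p·G_p(0).
G_p(0) = 0.9756. Require 1/(1 + K_p·0.9756) = 0.05, so 1 + 0.9756·K_p = 20.
K_p = (20 − 1)/0.9756 = 19.5.

K_p = 19.5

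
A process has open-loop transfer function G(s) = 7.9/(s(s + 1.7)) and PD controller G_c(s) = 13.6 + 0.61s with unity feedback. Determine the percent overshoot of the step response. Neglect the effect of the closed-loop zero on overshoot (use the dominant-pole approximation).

35.3%

Forward path: (13.6 + 0.61s)·7.9/(s(s+1.7)). The closed-loop characteristic equation is s² + (1.7 + 7.9·0.61)s + 7.9·13.6 = 0.
That is s² + 6.519s + 107.4 = 0, so ω_n = 10.37 rad/s and ζ = 6.519/(2·10.37) = 0.3145.
%OS = 100·exp(−πζ/√(1−ζ²)) = 35.3%.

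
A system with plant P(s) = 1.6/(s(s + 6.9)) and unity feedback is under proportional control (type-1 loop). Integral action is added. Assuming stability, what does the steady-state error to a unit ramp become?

0

The integrator raises the loop to type 2, so K_v → ∞ and e_ss to a ramp is zero.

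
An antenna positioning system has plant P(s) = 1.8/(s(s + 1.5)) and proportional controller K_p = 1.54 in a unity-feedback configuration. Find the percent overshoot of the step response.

20.5%

Closed-loop characteristic equation: s² + 1.5s + 2.772 = 0, so ω_n = 1.665 rad/s and ζ = 1.5/(2·1.665) = 0.4505.
%OS = 100·exp(−πζ/√(1−ζ²)) = 100·exp(−π·0.4505/√0.7971) = 20.5%.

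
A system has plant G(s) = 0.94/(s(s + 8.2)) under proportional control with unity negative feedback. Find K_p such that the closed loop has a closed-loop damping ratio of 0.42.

Closed-loop characteristic equation: s² + 8.2s + K_p·0.94 = 0.
So ω_n = √(0.94K_p) and 2ζω_n = 8.2, giving ζ = 8.2/(2√(0.94K_p)).
Setting ζ = 0.42: √(0.94K_p) = 8.2/(2·0.42) = 9.762, so K_p = 95.29/0.94 = 101.

K_p = 101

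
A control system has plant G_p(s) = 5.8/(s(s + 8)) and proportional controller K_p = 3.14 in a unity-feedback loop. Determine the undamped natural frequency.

ω_n = 4.27 rad/s

With unity feedback the closed-loop characteristic equation is s² + 8s + 3.14·5.8 = s² + 8s + 18.21 = 0.
Matching s² + 2ζω_n s + ω_n²: ω_n = √18.21 = 4.268 rad/s and 2ζω_n = 8, so ζ = 8/(2·4.268) = 0.937.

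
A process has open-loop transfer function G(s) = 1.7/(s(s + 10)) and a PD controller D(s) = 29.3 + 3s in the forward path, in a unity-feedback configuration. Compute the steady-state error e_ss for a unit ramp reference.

The loop has one pole at the origin (type 1). Velocity error constant K_v = lim_{s→0} s·D(s)G(s) = 29.3·1.7/10 = 4.981.
Steady-state error to a unit ramp: e_ss = 1/K_v = 0.201.

0.201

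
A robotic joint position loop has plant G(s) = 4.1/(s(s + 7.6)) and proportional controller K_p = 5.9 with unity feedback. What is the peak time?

T_p = 1.01 s

The closed-loop denominator s² + 7.6s + 24.19 gives ω_n = √24.19 = 4.918 and ζ = 7.6/(2ω_n) = 0.7726.
Damped frequency ω_d = ω_n√(1−ζ²) = 3.122 rad/s, so peak time T_p = π/ω_d = 1.01 s.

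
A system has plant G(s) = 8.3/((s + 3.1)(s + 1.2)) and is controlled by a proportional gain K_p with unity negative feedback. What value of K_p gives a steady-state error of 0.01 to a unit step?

The loop is type 0, so e_ss(step) = 1/(1 + K_pos) with K_pos = K_p·G(0).
G(0) = 2.231. Require 1/(1 + K_p·2.231) = 0.01, so 1 + 2.231·K_p = 100.
K_p = (100 − 1)/2.231 = 44.4.

K_p = 44.4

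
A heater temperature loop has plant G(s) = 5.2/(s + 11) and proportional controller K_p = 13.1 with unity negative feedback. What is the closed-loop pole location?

s = -79.12

Closed-loop transfer function: T(s) = K_p·G(s)/(1 + K_p·G(s)) = 68.12/(s + 11 + 68.12) = 68.12/(s + 79.12).
The closed-loop pole is at s = −79.12.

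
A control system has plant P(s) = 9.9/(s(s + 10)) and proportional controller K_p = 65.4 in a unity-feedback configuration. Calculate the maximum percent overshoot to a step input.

The closed-loop denominator s² + 10s + 647.5 gives ω_n = √647.5 = 25.45 and ζ = 10/(2ω_n) = 0.1965.
%OS = 100·exp(−πζ/√(1−ζ²)) = 100·exp(−π·0.1965/√0.9614) = 53.3%.

53.3%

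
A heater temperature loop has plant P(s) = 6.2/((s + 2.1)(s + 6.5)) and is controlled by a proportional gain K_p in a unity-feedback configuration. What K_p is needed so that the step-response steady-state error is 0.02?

Steady-state error for a unit step on this type-0 loop is 1/(1 + K_p·P(0)).
P(0) = 0.4542. Require 1/(1 + K_p·0.4542) = 0.02, so 1 + 0.4542·K_p = 50.
K_p = (50 − 1)/0.4542 = 108.

K_p = 108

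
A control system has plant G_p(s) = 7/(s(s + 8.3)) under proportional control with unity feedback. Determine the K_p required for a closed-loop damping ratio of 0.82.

Closed-loop characteristic equation: s² + 8.3s + K_p·7 = 0.
So ω_n = √(7K_p) and 2ζω_n = 8.3, giving ζ = 8.3/(2√(7K_p)).
Setting ζ = 0.82: √(7K_p) = 8.3/(2·0.82) = 5.061, so K_p = 25.61/7 = 3.66.

K_p = 3.66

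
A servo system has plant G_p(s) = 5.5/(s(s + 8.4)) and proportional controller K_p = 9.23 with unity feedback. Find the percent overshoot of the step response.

From 1 + K_pG_p(s) = 0: s² + 8.4s + 50.77 = 0 ⇒ ω_n = 7.125, ζ = 0.5895.
%OS = 100·exp(−πζ/√(1−ζ²)) = 100·exp(−π·0.5895/√0.6525) = 10.1%.

10.1%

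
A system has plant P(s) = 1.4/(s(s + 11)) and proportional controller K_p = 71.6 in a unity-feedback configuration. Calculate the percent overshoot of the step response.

Closed-loop characteristic equation: s² + 11s + 100.2 = 0, so ω_n = 10.01 rad/s and ζ = 11/(2·10.01) = 0.5493.
%OS = 100·exp(−πζ/√(1−ζ²)) = 100·exp(−π·0.5493/√0.6982) = 12.7%.

12.7%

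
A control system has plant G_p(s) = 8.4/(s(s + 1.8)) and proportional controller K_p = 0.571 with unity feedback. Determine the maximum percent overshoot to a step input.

24.3%

From 1 + K_pG_p(s) = 0: s² + 1.8s + 4.796 = 0 ⇒ ω_n = 2.19, ζ = 0.4109.
%OS = 100·exp(−πζ/√(1−ζ²)) = 100·exp(−π·0.4109/√0.8311) = 24.3%.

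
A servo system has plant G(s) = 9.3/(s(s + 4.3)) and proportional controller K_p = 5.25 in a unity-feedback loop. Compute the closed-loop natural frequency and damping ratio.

ω_n = 6.99 rad/s, ζ = 0.308

The closed-loop denominator is s(s+4.3) + 5.25·9.3 = s² + 4.3s + 48.83.
So ω_n² = 48.83 ⇒ ω_n = 6.987 rad/s, and ζ = 4.3/(2ω_n) = 0.308.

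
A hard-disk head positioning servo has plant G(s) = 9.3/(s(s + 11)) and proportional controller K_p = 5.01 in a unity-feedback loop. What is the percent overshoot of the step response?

1.39%

The closed-loop denominator s² + 11s + 46.59 gives ω_n = √46.59 = 6.826 and ζ = 11/(2ω_n) = 0.8058.
%OS = 100·exp(−πζ/√(1−ζ²)) = 100·exp(−π·0.8058/√0.3508) = 1.39%.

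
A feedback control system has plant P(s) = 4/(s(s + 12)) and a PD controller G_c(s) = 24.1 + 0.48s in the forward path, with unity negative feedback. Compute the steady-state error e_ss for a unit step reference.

The open loop G_c(s)P(s) has a pole at the origin (type 1), so the static position error constant is infinite and e_ss = 1/(1+∞) = 0.

0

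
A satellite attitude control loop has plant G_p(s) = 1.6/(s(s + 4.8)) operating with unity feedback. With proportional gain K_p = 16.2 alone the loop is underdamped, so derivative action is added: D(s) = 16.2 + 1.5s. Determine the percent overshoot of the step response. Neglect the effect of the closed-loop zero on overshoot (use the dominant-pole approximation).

Forward path: (16.2 + 1.5s)·1.6/(s(s+4.8)). The closed-loop characteristic equation is s² + (4.8 + 1.6·1.5)s + 1.6·16.2 = 0.
That is s² + 7.2s + 25.92 = 0, so ω_n = 5.091 rad/s and ζ = 7.2/(2·5.091) = 0.7071.
%OS = 100·exp(−πζ/√(1−ζ²)) = 4.32%.

4.32%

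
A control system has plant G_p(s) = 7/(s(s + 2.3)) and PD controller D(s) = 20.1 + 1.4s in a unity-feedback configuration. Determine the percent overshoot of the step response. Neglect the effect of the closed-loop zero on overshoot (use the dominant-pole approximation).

15.5%

Forward path: (20.1 + 1.4s)·7/(s(s+2.3)). The closed-loop characteristic equation is s² + (2.3 + 7·1.4)s + 7·20.1 = 0.
That is s² + 12.1s + 140.7 = 0, so ω_n = 11.86 rad/s and ζ = 12.1/(2·11.86) = 0.51.
%OS = 100·exp(−πζ/√(1−ζ²)) = 15.5%.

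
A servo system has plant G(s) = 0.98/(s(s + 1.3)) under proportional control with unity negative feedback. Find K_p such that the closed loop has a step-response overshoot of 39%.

K_p = 5.23

From %OS = 100·exp(−πζ/√(1−ζ²)) = 39%, ζ = −ln(0.39)/√(π²+ln²(0.39)) = 0.2871.
Characteristic equation s² + 1.3s + 0.98K_p = 0 gives ζ = 1.3/(2√(0.98K_p)).
Setting ζ = 0.2871: √(0.98K_p) = 1.3/(2·0.2871) = 2.264, so K_p = 5.126/0.98 = 5.23.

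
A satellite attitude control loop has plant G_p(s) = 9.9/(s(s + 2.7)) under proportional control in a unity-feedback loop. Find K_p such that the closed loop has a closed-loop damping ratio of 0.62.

K_p = 0.479

Closed-loop characteristic equation: s² + 2.7s + K_p·9.9 = 0.
So ω_n = √(9.9K_p) and 2ζω_n = 2.7, giving ζ = 2.7/(2√(9.9K_p)).
Setting ζ = 0.62: √(9.9K_p) = 2.7/(2·0.62) = 2.177, so K_p = 4.741/9.9 = 0.479.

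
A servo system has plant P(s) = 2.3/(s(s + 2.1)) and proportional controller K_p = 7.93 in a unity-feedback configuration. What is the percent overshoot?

Closed-loop characteristic equation: s² + 2.1s + 18.24 = 0, so ω_n = 4.271 rad/s and ζ = 2.1/(2·4.271) = 0.2459.
%OS = 100·exp(−πζ/√(1−ζ²)) = 100·exp(−π·0.2459/√0.9396) = 45.1%.

45.1%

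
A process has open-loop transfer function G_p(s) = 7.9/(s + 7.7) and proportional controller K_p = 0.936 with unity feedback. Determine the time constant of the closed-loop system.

Closed-loop transfer function: T(s) = K_p·G_p(s)/(1 + K_p·G_p(s)) = 7.394/(s + 7.7 + 7.394) = 7.394/(s + 15.09).
Time constant τ = 1/15.09 = 0.0662 s.

τ = 0.0662 s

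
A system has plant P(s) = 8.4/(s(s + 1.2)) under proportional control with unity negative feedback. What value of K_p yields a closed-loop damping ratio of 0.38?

K_p = 0.297

Closed-loop characteristic equation: s² + 1.2s + K_p·8.4 = 0.
So ω_n = √(8.4K_p) and 2ζω_n = 1.2, giving ζ = 1.2/(2√(8.4K_p)).
Setting ζ = 0.38: √(8.4K_p) = 1.2/(2·0.38) = 1.579, so K_p = 2.493/8.4 = 0.297.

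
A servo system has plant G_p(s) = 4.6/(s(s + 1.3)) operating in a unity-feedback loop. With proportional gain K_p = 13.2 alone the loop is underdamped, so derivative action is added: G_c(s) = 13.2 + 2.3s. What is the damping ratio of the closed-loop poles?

Forward path: (13.2 + 2.3s)·4.6/(s(s+1.3)). The closed-loop characteristic equation is s² + (1.3 + 4.6·2.3)s + 4.6·13.2 = 0.
That is s² + 11.88s + 60.72 = 0, so ω_n = 7.792 rad/s and ζ = 11.88/(2·7.792) = 0.7623.

ζ = 0.762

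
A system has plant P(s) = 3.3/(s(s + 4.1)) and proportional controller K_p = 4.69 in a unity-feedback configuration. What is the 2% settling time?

The closed-loop denominator s² + 4.1s + 15.48 gives ω_n = √15.48 = 3.934 and ζ = 4.1/(2ω_n) = 0.5211.
2% settling time T_s ≈ 4/(ζω_n) = 4/2.05 = 1.95 s.

T_s ≈ 1.95 s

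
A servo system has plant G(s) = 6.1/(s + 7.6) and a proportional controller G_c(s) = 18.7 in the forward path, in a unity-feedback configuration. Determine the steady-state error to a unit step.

The loop is type 0. Static position error constant K_pos = G_c(0)·G(0) = 18.7·0.8026 = 15.01.
Steady-state error to a unit step: e_ss = 1/(1+K_pos) = 1/16.01 = 0.0625.

0.0625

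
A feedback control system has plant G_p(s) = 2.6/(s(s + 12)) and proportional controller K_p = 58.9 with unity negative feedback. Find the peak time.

T_p = 0.29 s

From 1 + K_pG_p(s) = 0: s² + 12s + 153.1 = 0 ⇒ ω_n = 12.37, ζ = 0.4848.
Damped frequency ω_d = ω_n√(1−ζ²) = 10.82 rad/s, so peak time T_p = π/ω_d = 0.29 s.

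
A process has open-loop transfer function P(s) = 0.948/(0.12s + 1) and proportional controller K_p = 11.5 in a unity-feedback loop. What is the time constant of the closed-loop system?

τ = 0.0101 s

Closed loop: T(s) = K_p·P/(1+K_p·P) = 10.9/(0.12s + 1 + 10.9), with pole at s = −(1 + 10.9)/0.12 = −99.18.
Closed-loop time constant τ = 1/99.18 = 0.0101 s.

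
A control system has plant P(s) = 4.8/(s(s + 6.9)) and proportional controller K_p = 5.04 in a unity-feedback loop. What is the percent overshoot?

4.54%

From 1 + K_pP(s) = 0: s² + 6.9s + 24.19 = 0 ⇒ ω_n = 4.919, ζ = 0.7014.
%OS = 100·exp(−πζ/√(1−ζ²)) = 100·exp(−π·0.7014/√0.508) = 4.54%.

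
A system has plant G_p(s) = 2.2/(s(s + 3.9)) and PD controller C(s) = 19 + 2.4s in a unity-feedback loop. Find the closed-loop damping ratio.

Forward path: (19 + 2.4s)·2.2/(s(s+3.9)). The closed-loop characteristic equation is s² + (3.9 + 2.2·2.4)s + 2.2·19 = 0.
That is s² + 9.18s + 41.8 = 0, so ω_n = 6.465 rad/s and ζ = 9.18/(2·6.465) = 0.7099.

ζ = 0.71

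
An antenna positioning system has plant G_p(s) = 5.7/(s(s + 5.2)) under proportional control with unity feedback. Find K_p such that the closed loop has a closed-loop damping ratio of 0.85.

Closed-loop characteristic equation: s² + 5.2s + K_p·5.7 = 0.
So ω_n = √(5.7K_p) and 2ζω_n = 5.2, giving ζ = 5.2/(2√(5.7K_p)).
Setting ζ = 0.85: √(5.7K_p) = 5.2/(2·0.85) = 3.059, so K_p = 9.356/5.7 = 1.64.

K_p = 1.64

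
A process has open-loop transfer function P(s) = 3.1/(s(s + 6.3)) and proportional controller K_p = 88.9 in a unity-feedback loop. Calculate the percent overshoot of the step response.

From 1 + K_pP(s) = 0: s² + 6.3s + 275.6 = 0 ⇒ ω_n = 16.6, ζ = 0.1897.
%OS = 100·exp(−πζ/√(1−ζ²)) = 100·exp(−π·0.1897/√0.964) = 54.5%.

54.5%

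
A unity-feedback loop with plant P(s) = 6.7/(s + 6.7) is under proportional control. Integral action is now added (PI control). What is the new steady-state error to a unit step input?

0

Adding integral action puts a pole at s = 0 in the forward path, raising the system type to 1; a type-1 loop has zero steady-state error to a step.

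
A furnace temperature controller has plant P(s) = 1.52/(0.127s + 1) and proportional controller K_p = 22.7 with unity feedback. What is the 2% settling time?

Closed loop: T(s) = K_p·P/(1+K_p·P) = 34.5/(0.127s + 1 + 34.5), with pole at s = −(1 + 34.5)/0.127 = −279.6.
τ = 1/279.6 = 0.003577 s, so 2% settling time ≈ 4τ = 0.0143 s.

T_s ≈ 0.0143 s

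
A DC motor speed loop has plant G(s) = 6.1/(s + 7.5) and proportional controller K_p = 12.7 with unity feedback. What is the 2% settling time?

T_s ≈ 0.0471 s

Closed-loop transfer function: T(s) = K_p·G(s)/(1 + K_p·G(s)) = 77.47/(s + 7.5 + 77.47) = 77.47/(s + 84.97).
Time constant τ = 1/84.97 = 0.01177 s, so the 2% settling time is about 4τ = 0.0471 s.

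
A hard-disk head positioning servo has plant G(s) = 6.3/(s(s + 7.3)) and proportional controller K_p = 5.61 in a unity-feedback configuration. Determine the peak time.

From 1 + K_pG(s) = 0: s² + 7.3s + 35.34 = 0 ⇒ ω_n = 5.945, ζ = 0.614.
Damped frequency ω_d = ω_n√(1−ζ²) = 4.693 rad/s, so peak time T_p = π/ω_d = 0.669 s.

T_p = 0.669 s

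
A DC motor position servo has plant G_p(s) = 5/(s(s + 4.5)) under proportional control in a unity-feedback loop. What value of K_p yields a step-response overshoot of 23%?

K_p = 5.64

From %OS = 100·exp(−πζ/√(1−ζ²)) = 23%, ζ = −ln(0.23)/√(π²+ln²(0.23)) = 0.4237.
Characteristic equation s² + 4.5s + 5K_p = 0 gives ζ = 4.5/(2√(5K_p)).
Setting ζ = 0.4237: √(5K_p) = 4.5/(2·0.4237) = 5.31, so K_p = 28.19/5 = 5.64.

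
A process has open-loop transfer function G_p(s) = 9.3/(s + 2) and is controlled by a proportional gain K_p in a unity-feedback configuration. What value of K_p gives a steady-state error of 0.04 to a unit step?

The loop is type 0, so e_ss(step) = 1/(1 + K_pos) with K_pos = K_p·G_p(0).
G_p(0) = 4.65. Require 1/(1 + K_p·4.65) = 0.04, so 1 + 4.65·K_p = 25.
K_p = (25 − 1)/4.65 = 5.16.

K_p = 5.16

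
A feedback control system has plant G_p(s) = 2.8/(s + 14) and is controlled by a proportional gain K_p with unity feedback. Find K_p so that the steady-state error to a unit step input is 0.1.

Steady-state error for a unit step on this type-0 loop is 1/(1 + K_p·G_p(0)).
G_p(0) = 0.2. Require 1/(1 + K_p·0.2) = 0.1, so 1 + 0.2·K_p = 10.
K_p = (10 − 1)/0.2 = 45.

K_p = 45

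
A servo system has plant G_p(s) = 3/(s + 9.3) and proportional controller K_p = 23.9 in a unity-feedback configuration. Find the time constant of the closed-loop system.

τ = 0.0123 s

Closed-loop transfer function: T(s) = K_p·G_p(s)/(1 + K_p·G_p(s)) = 71.7/(s + 9.3 + 71.7) = 71.7/(s + 81).
Time constant τ = 1/81 = 0.0123 s.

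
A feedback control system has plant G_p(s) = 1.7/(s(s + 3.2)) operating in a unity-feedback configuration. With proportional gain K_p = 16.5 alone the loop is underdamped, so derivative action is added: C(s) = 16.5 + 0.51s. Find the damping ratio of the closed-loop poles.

Forward path: (16.5 + 0.51s)·1.7/(s(s+3.2)). The closed-loop characteristic equation is s² + (3.2 + 1.7·0.51)s + 1.7·16.5 = 0.
That is s² + 4.067s + 28.05 = 0, so ω_n = 5.296 rad/s and ζ = 4.067/(2·5.296) = 0.384.

ζ = 0.384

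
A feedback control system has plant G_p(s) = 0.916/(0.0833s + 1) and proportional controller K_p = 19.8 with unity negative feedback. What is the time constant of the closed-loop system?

Closed loop: T(s) = K_p·G_p/(1+K_p·G_p) = 18.14/(0.0833s + 1 + 18.14), with pole at s = −(1 + 18.14)/0.0833 = −229.7.
Closed-loop time constant τ = 1/229.7 = 0.00435 s.

τ = 0.00435 s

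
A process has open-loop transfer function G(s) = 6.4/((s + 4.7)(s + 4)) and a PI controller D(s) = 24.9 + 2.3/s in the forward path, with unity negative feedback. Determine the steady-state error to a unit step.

0

The open loop D(s)G(s) has a pole at the origin (type 1), so the static position error constant is infinite and e_ss = 1/(1+∞) = 0.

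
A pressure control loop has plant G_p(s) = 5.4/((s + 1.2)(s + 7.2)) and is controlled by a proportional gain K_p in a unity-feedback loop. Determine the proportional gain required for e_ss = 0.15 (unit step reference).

For a type-0 loop with proportional control, e_ss = 1/(1 + K_p·G_p(0)).
G_p(0) = 0.625. Require 1/(1 + K_p·0.625) = 0.15, so 1 + 0.625·K_p = 6.667.
K_p = (6.667 − 1)/0.625 = 9.07.

K_p = 9.07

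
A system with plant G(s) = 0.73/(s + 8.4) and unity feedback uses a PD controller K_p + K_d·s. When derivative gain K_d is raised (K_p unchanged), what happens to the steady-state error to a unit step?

At s = 0 the derivative term contributes nothing: C(0) = K_p regardless of K_d, so K_pos = K_p·G(0) and e_ss are unchanged.

unchanged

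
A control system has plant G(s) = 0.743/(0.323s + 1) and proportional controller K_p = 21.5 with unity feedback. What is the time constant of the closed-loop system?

τ = 0.019 s

Closed loop: T(s) = K_p·G/(1+K_p·G) = 15.97/(0.323s + 1 + 15.97), with pole at s = −(1 + 15.97)/0.323 = −52.55.
Closed-loop time constant τ = 1/52.55 = 0.019 s.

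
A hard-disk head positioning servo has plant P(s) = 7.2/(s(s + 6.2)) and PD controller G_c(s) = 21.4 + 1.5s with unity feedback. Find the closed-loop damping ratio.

Forward path: (21.4 + 1.5s)·7.2/(s(s+6.2)). The closed-loop characteristic equation is s² + (6.2 + 7.2·1.5)s + 7.2·21.4 = 0.
That is s² + 17s + 154.1 = 0, so ω_n = 12.41 rad/s and ζ = 17/(2·12.41) = 0.6848.

ζ = 0.685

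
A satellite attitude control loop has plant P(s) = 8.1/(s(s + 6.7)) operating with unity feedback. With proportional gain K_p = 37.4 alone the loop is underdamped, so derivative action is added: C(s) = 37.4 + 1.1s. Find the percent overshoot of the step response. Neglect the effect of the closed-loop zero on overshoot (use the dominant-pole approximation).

20.7%

Forward path: (37.4 + 1.1s)·8.1/(s(s+6.7)). The closed-loop characteristic equation is s² + (6.7 + 8.1·1.1)s + 8.1·37.4 = 0.
That is s² + 15.61s + 302.9 = 0, so ω_n = 17.41 rad/s and ζ = 15.61/(2·17.41) = 0.4484.
%OS = 100·exp(−πζ/√(1−ζ²)) = 20.7%.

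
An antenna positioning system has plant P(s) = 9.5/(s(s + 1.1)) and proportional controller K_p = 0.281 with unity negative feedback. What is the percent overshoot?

32.5%

The closed-loop denominator s² + 1.1s + 2.67 gives ω_n = √2.67 = 1.634 and ζ = 1.1/(2ω_n) = 0.3366.
%OS = 100·exp(−πζ/√(1−ζ²)) = 100·exp(−π·0.3366/√0.8867) = 32.5%.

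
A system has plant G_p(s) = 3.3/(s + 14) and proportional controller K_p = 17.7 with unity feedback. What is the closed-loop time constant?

Closed-loop transfer function: T(s) = K_p·G_p(s)/(1 + K_p·G_p(s)) = 58.41/(s + 14 + 58.41) = 58.41/(s + 72.41).
Time constant τ = 1/72.41 = 0.0138 s.

τ = 0.0138 s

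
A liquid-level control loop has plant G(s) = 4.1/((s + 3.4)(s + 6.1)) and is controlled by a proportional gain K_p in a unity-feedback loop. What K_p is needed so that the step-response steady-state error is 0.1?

Steady-state error for a unit step on this type-0 loop is 1/(1 + K_p·G(0)).
G(0) = 0.1977. Require 1/(1 + K_p·0.1977) = 0.1, so 1 + 0.1977·K_p = 10.
K_p = (10 − 1)/0.1977 = 45.5.

K_p = 45.5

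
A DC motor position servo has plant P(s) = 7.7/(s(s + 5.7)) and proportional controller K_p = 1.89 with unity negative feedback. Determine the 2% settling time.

T_s ≈ 1.4 s

The closed-loop denominator s² + 5.7s + 14.55 gives ω_n = √14.55 = 3.815 and ζ = 5.7/(2ω_n) = 0.7471.
2% settling time T_s ≈ 4/(ζω_n) = 4/2.85 = 1.4 s.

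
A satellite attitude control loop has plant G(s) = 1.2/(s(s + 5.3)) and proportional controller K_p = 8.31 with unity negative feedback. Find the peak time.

T_p = 1.83 s

The closed-loop denominator s² + 5.3s + 9.972 gives ω_n = √9.972 = 3.158 and ζ = 5.3/(2ω_n) = 0.8392.
Damped frequency ω_d = ω_n√(1−ζ²) = 1.717 rad/s, so peak time T_p = π/ω_d = 1.83 s.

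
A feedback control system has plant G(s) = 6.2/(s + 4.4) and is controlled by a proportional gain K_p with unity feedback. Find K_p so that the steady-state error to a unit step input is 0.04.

K_p = 17

For a type-0 loop with proportional control, e_ss = 1/(1 + K_p·G(0)).
G(0) = 1.409. Require 1/(1 + K_p·1.409) = 0.04, so 1 + 1.409·K_p = 25.
K_p = (25 − 1)/1.409 = 17.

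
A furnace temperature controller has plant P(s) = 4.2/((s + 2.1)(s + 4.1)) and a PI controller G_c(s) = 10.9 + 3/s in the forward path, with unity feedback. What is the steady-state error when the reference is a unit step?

The open loop G_c(s)P(s) has a pole at the origin (type 1), so the static position error constant is infinite and e_ss = 1/(1+∞) = 0.

0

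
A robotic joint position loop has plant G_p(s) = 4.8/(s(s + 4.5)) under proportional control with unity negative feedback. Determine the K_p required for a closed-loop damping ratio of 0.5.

Closed-loop characteristic equation: s² + 4.5s + K_p·4.8 = 0.
So ω_n = √(4.8K_p) and 2ζω_n = 4.5, giving ζ = 4.5/(2√(4.8K_p)).
Setting ζ = 0.5: √(4.8K_p) = 4.5/(2·0.5) = 4.5, so K_p = 20.25/4.8 = 4.22.

K_p = 4.22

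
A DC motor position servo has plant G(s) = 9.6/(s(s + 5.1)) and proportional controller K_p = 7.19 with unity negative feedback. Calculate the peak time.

Closed-loop characteristic equation: s² + 5.1s + 69.02 = 0, so ω_n = 8.308 rad/s and ζ = 5.1/(2·8.308) = 0.3069.
Damped frequency ω_d = ω_n√(1−ζ²) = 7.907 rad/s, so peak time T_p = π/ω_d = 0.397 s.

T_p = 0.397 s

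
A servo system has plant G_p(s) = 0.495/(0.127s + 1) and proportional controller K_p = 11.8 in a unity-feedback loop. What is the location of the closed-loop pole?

Closed loop: T(s) = K_p·G_p/(1+K_p·G_p) = 5.841/(0.127s + 1 + 5.841), with pole at s = −(1 + 5.841)/0.127 = −53.87.

s = -53.87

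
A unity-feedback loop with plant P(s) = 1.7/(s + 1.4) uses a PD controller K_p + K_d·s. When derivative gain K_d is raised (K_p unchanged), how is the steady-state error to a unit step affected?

unchanged

At s = 0 the derivative term contributes nothing: C(0) = K_p regardless of K_d, so K_pos = K_p·P(0) and e_ss are unchanged.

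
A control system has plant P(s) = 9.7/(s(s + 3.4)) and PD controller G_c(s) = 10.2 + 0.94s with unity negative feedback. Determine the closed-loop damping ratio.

ζ = 0.629

Forward path: (10.2 + 0.94s)·9.7/(s(s+3.4)). The closed-loop characteristic equation is s² + (3.4 + 9.7·0.94)s + 9.7·10.2 = 0.
That is s² + 12.52s + 98.94 = 0, so ω_n = 9.947 rad/s and ζ = 12.52/(2·9.947) = 0.6292.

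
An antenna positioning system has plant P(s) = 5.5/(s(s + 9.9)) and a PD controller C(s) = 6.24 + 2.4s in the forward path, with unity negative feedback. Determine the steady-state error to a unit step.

0

The open loop C(s)P(s) has a pole at the origin (type 1), so the static position error constant is infinite and e_ss = 1/(1+∞) = 0.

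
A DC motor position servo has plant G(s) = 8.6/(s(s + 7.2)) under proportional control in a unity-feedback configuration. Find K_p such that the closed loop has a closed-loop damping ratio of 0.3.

K_p = 16.7

Closed-loop characteristic equation: s² + 7.2s + K_p·8.6 = 0.
So ω_n = √(8.6K_p) and 2ζω_n = 7.2, giving ζ = 7.2/(2√(8.6K_p)).
Setting ζ = 0.3: √(8.6K_p) = 7.2/(2·0.3) = 12, so K_p = 144/8.6 = 16.7.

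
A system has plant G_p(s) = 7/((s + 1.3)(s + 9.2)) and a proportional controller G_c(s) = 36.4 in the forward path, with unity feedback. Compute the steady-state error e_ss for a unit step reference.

0.0448

The loop is type 0. Static position error constant K_pos = G_c(0)·G_p(0) = 36.4·0.5853 = 21.3.
Steady-state error to a unit step: e_ss = 1/(1+K_pos) = 1/22.3 = 0.0448.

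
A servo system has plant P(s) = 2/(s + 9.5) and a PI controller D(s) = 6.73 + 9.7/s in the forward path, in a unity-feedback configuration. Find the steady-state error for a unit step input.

The open loop D(s)P(s) has a pole at the origin (type 1), so the static position error constant is infinite and e_ss = 1/(1+∞) = 0.

0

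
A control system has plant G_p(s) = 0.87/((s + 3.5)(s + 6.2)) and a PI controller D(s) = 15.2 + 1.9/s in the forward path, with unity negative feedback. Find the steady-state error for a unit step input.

0

The open loop D(s)G_p(s) has a pole at the origin (type 1), so the static position error constant is infinite and e_ss = 1/(1+∞) = 0.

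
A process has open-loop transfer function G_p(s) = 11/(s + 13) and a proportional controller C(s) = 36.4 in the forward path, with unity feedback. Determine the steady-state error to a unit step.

0.0314

The loop is type 0. Static position error constant K_pos = C(0)·G_p(0) = 36.4·0.8462 = 30.8.
Steady-state error to a unit step: e_ss = 1/(1+K_pos) = 1/31.8 = 0.0314.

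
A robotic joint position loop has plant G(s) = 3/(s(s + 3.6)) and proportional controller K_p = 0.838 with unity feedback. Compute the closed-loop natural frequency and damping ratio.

The closed-loop denominator is s(s+3.6) + 0.838·3 = s² + 3.6s + 2.514.
Matching s² + 2ζω_n s + ω_n²: ω_n = √2.514 = 1.586 rad/s and 2ζω_n = 3.6, so ζ = 3.6/(2·1.586) = 1.14.

ω_n = 1.59 rad/s, ζ = 1.14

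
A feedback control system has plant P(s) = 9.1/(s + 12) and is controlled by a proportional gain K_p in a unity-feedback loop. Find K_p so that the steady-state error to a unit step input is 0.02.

Steady-state error for a unit step on this type-0 loop is 1/(1 + K_p·P(0)).
P(0) = 0.7583. Require 1/(1 + K_p·0.7583) = 0.02, so 1 + 0.7583·K_p = 50.
K_p = (50 − 1)/0.7583 = 64.6.

K_p = 64.6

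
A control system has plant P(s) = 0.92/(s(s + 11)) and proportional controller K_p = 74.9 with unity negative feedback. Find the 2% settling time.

T_s ≈ 0.727 s

From 1 + K_pP(s) = 0: s² + 11s + 68.91 = 0 ⇒ ω_n = 8.301, ζ = 0.6626.
2% settling time T_s ≈ 4/(ζω_n) = 4/5.5 = 0.727 s.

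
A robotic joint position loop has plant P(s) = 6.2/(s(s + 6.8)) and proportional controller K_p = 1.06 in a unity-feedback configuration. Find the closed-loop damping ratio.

ζ = 1.33

1 + K_p·P(s) = 0 gives s² + 6.8s + 6.572 = 0.
So ω_n² = 6.572 ⇒ ω_n = 2.564 rad/s, and ζ = 6.8/(2ω_n) = 1.33.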